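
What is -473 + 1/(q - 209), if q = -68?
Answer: -131022/277 ≈ -473.00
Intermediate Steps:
-473 + 1/(q - 209) = -473 + 1/(-68 - 209) = -473 + 1/(-277) = -473 - 1/277 = -131022/277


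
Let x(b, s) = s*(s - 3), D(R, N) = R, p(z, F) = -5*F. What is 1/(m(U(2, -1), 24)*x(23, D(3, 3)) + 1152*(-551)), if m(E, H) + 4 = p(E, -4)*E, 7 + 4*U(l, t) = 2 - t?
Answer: -1/634752 ≈ -1.5754e-6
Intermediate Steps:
U(l, t) = -5/4 - t/4 (U(l, t) = -7/4 + (2 - t)/4 = -7/4 + (½ - t/4) = -5/4 - t/4)
m(E, H) = -4 + 20*E (m(E, H) = -4 + (-5*(-4))*E = -4 + 20*E)
x(b, s) = s*(-3 + s)
1/(m(U(2, -1), 24)*x(23, D(3, 3)) + 1152*(-551)) = 1/((-4 + 20*(-5/4 - ¼*(-1)))*(3*(-3 + 3)) + 1152*(-551)) = 1/((-4 + 20*(-5/4 + ¼))*(3*0) - 634752) = 1/((-4 + 20*(-1))*0 - 634752) = 1/((-4 - 20)*0 - 634752) = 1/(-24*0 - 634752) = 1/(0 - 634752) = 1/(-634752) = -1/634752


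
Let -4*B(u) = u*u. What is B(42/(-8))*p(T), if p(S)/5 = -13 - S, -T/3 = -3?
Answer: 24255/32 ≈ 757.97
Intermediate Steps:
B(u) = -u**2/4 (B(u) = -u*u/4 = -u**2/4)
T = 9 (T = -3*(-3) = 9)
p(S) = -65 - 5*S (p(S) = 5*(-13 - S) = -65 - 5*S)
B(42/(-8))*p(T) = (-(42/(-8))**2/4)*(-65 - 5*9) = (-(42*(-1/8))**2/4)*(-65 - 45) = -(-21/4)**2/4*(-110) = -1/4*441/16*(-110) = -441/64*(-110) = 24255/32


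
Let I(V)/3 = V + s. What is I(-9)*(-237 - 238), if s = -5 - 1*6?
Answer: 28500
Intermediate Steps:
s = -11 (s = -5 - 6 = -11)
I(V) = -33 + 3*V (I(V) = 3*(V - 11) = 3*(-11 + V) = -33 + 3*V)
I(-9)*(-237 - 238) = (-33 + 3*(-9))*(-237 - 238) = (-33 - 27)*(-475) = -60*(-475) = 28500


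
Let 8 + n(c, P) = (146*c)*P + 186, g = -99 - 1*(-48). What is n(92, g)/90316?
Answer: -342427/45158 ≈ -7.5829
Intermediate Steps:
g = -51 (g = -99 + 48 = -51)
n(c, P) = 178 + 146*P*c (n(c, P) = -8 + ((146*c)*P + 186) = -8 + (146*P*c + 186) = -8 + (186 + 146*P*c) = 178 + 146*P*c)
n(92, g)/90316 = (178 + 146*(-51)*92)/90316 = (178 - 685032)*(1/90316) = -684854*1/90316 = -342427/45158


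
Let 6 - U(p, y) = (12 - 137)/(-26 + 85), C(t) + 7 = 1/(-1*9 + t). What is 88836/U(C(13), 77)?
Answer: 5241324/479 ≈ 10942.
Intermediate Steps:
C(t) = -7 + 1/(-9 + t) (C(t) = -7 + 1/(-1*9 + t) = -7 + 1/(-9 + t))
U(p, y) = 479/59 (U(p, y) = 6 - (12 - 137)/(-26 + 85) = 6 - (-125)/59 = 6 - 1*(-125/59) = 6 + 125/59 = 479/59)
88836/U(C(13), 77) = 88836/(479/59) = 88836*(59/479) = 5241324/479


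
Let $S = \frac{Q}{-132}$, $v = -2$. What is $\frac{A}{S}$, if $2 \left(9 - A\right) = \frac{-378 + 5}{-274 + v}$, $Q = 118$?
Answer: $- \frac{50545}{5428} \approx -9.3119$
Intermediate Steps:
$S = - \frac{59}{66}$ ($S = \frac{118}{-132} = 118 \left(- \frac{1}{132}\right) = - \frac{59}{66} \approx -0.89394$)
$A = \frac{4595}{552}$ ($A = 9 - \frac{\left(-378 + 5\right) \frac{1}{-274 - 2}}{2} = 9 - \frac{\left(-373\right) \frac{1}{-276}}{2} = 9 - \frac{\left(-373\right) \left(- \frac{1}{276}\right)}{2} = 9 - \frac{373}{552} = \frac{4595}{552} \approx 8.3243$)
$\frac{A}{S} = \frac{4595}{552 \left(- \frac{59}{66}\right)} = \frac{4595}{552} \left(- \frac{66}{59}\right) = - \frac{50545}{5428}$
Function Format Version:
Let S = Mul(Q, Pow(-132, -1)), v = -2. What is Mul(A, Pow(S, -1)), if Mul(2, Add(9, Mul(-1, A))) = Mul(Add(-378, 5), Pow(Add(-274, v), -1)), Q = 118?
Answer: Rational(-50545, 5428) ≈ -9.3119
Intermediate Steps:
S = Rational(-59, 66) (S = Mul(118, Pow(-132, -1)) = Mul(118, Rational(-1, 132)) = Rational(-59, 66) ≈ -0.89394)
A = Rational(4595, 552) (A = Add(9, Mul(Rational(-1, 2), Mul(Add(-378, 5), Pow(Add(-274, -2), -1)))) = Add(9, Mul(Rational(-1, 2), Mul(-373, Pow(-276, -1)))) = Add(9, Mul(Rational(-1, 2), Mul(-373, Rational(-1, 276)))) = Add(9, Mul(Rational(-1, 2), Rational(373, 276))) = Add(9, Rational(-373, 552)) = Rational(4595, 552) ≈ 8.3243)
Mul(A, Pow(S, -1)) = Mul(Rational(4595, 552), Pow(Rational(-59, 66), -1)) = Mul(Rational(4595, 552), Rational(-66, 59)) = Rational(-50545, 5428)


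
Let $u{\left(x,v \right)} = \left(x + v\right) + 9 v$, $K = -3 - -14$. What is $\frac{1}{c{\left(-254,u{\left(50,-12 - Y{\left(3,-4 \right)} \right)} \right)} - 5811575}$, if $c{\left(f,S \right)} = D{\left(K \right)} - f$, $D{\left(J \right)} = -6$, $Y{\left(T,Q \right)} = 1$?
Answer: $- \frac{1}{5811327} \approx -1.7208 \cdot 10^{-7}$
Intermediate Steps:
$K = 11$ ($K = -3 + 14 = 11$)
$u{\left(x,v \right)} = x + 10 v$ ($u{\left(x,v \right)} = \left(v + x\right) + 9 v = x + 10 v$)
$c{\left(f,S \right)} = -6 - f$
$\frac{1}{c{\left(-254,u{\left(50,-12 - Y{\left(3,-4 \right)} \right)} \right)} - 5811575} = \frac{1}{\left(-6 - -254\right) - 5811575} = \frac{1}{\left(-6 + 254\right) - 5811575} = \frac{1}{248 - 5811575} = \frac{1}{-5811327} = - \frac{1}{5811327}$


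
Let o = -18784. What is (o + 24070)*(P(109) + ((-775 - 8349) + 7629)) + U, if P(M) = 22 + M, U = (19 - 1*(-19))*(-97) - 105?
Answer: -7213895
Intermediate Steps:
U = -3791 (U = (19 + 19)*(-97) - 105 = 38*(-97) - 105 = -3686 - 105 = -3791)
(o + 24070)*(P(109) + ((-775 - 8349) + 7629)) + U = (-18784 + 24070)*((22 + 109) + ((-775 - 8349) + 7629)) - 3791 = 5286*(131 + (-9124 + 7629)) - 3791 = 5286*(131 - 1495) - 3791 = 5286*(-1364) - 3791 = -7210104 - 3791 = -7213895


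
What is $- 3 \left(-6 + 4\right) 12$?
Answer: $72$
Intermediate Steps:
$- 3 \left(-6 + 4\right) 12 = \left(-3\right) \left(-2\right) 12 = 6 \cdot 12 = 72$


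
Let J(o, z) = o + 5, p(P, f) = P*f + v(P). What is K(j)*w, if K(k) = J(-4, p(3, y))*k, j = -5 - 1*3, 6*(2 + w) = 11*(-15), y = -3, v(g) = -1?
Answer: 236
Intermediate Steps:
p(P, f) = -1 + P*f (p(P, f) = P*f - 1 = -1 + P*f)
J(o, z) = 5 + o
w = -59/2 (w = -2 + (11*(-15))/6 = -2 + (⅙)*(-165) = -2 - 55/2 = -59/2 ≈ -29.500)
j = -8 (j = -5 - 3 = -8)
K(k) = k (K(k) = (5 - 4)*k = 1*k = k)
K(j)*w = -8*(-59/2) = 236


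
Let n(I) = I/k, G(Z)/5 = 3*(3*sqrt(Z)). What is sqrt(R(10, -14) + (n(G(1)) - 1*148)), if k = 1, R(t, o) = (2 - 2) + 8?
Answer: I*sqrt(95) ≈ 9.7468*I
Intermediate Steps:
R(t, o) = 8 (R(t, o) = 0 + 8 = 8)
G(Z) = 45*sqrt(Z) (G(Z) = 5*(3*(3*sqrt(Z))) = 5*(9*sqrt(Z)) = 45*sqrt(Z))
n(I) = I (n(I) = I/1 = I*1 = I)
sqrt(R(10, -14) + (n(G(1)) - 1*148)) = sqrt(8 + (45*sqrt(1) - 1*148)) = sqrt(8 + (45*1 - 148)) = sqrt(8 + (45 - 148)) = sqrt(8 - 103) = sqrt(-95) = I*sqrt(95)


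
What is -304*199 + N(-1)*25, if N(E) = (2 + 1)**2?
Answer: -60271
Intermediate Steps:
N(E) = 9 (N(E) = 3**2 = 9)
-304*199 + N(-1)*25 = -304*199 + 9*25 = -60496 + 225 = -60271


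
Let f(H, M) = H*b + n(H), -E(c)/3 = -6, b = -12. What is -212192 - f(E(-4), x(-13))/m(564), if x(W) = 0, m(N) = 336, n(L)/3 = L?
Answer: -11882725/56 ≈ -2.1219e+5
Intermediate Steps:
n(L) = 3*L
E(c) = 18 (E(c) = -3*(-6) = 18)
f(H, M) = -9*H (f(H, M) = H*(-12) + 3*H = -12*H + 3*H = -9*H)
-212192 - f(E(-4), x(-13))/m(564) = -212192 - (-9*18)/336 = -212192 - (-162)/336 = -212192 - 1*(-27/56) = -212192 + 27/56 = -11882725/56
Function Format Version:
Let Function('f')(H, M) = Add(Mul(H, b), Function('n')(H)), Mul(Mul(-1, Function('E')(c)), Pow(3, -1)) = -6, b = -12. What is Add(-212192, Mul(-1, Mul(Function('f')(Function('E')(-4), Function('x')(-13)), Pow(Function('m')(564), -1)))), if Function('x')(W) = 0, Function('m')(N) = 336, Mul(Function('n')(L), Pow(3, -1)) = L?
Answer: Rational(-11882725, 56) ≈ -2.1219e+5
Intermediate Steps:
Function('n')(L) = Mul(3, L)
Function('E')(c) = 18 (Function('E')(c) = Mul(-3, -6) = 18)
Function('f')(H, M) = Mul(-9, H) (Function('f')(H, M) = Add(Mul(H, -12), Mul(3, H)) = Add(Mul(-12, H), Mul(3, H)) = Mul(-9, H))
Add(-212192, Mul(-1, Mul(Function('f')(Function('E')(-4), Function('x')(-13)), Pow(Function('m')(564), -1)))) = Add(-212192, Mul(-1, Mul(Mul(-9, 18), Pow(336, -1)))) = Add(-212192, Mul(-1, Mul(-162, Rational(1, 336)))) = Add(-212192, Mul(-1, Rational(-27, 56))) = Add(-212192, Rational(27, 56)) = Rational(-11882725, 56)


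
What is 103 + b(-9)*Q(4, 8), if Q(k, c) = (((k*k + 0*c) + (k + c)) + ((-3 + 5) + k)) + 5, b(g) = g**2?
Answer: 3262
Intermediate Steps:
Q(k, c) = 7 + c + k**2 + 2*k (Q(k, c) = (((k**2 + 0) + (c + k)) + (2 + k)) + 5 = ((k**2 + (c + k)) + (2 + k)) + 5 = ((c + k + k**2) + (2 + k)) + 5 = (2 + c + k**2 + 2*k) + 5 = 7 + c + k**2 + 2*k)
103 + b(-9)*Q(4, 8) = 103 + (-9)**2*(7 + 8 + 4**2 + 2*4) = 103 + 81*(7 + 8 + 16 + 8) = 103 + 81*39 = 103 + 3159 = 3262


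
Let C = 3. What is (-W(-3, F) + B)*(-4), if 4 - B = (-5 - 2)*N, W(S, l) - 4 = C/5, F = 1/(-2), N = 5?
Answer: -688/5 ≈ -137.60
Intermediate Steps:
F = -½ ≈ -0.50000
W(S, l) = 23/5 (W(S, l) = 4 + 3/5 = 4 + 3*(⅕) = 4 + ⅗ = 23/5)
B = 39 (B = 4 - (-5 - 2)*5 = 4 - (-7)*5 = 4 - 1*(-35) = 4 + 35 = 39)
(-W(-3, F) + B)*(-4) = (-1*23/5 + 39)*(-4) = (-23/5 + 39)*(-4) = (172/5)*(-4) = -688/5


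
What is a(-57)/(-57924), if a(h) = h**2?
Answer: -361/6436 ≈ -0.056091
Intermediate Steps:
a(-57)/(-57924) = (-57)**2/(-57924) = 3249*(-1/57924) = -361/6436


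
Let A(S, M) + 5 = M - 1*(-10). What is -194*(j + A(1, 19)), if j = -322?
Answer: 57812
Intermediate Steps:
A(S, M) = 5 + M (A(S, M) = -5 + (M - 1*(-10)) = -5 + (M + 10) = -5 + (10 + M) = 5 + M)
-194*(j + A(1, 19)) = -194*(-322 + (5 + 19)) = -194*(-322 + 24) = -194*(-298) = 57812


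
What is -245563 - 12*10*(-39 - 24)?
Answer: -238003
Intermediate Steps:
-245563 - 12*10*(-39 - 24) = -245563 - 120*(-63) = -245563 - 1*(-7560) = -245563 + 7560 = -238003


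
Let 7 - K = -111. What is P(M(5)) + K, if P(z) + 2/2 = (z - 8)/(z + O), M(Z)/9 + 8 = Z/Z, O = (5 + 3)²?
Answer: 46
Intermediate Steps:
K = 118 (K = 7 - 1*(-111) = 7 + 111 = 118)
O = 64 (O = 8² = 64)
M(Z) = -63 (M(Z) = -72 + 9*(Z/Z) = -72 + 9*1 = -72 + 9 = -63)
P(z) = -1 + (-8 + z)/(64 + z) (P(z) = -1 + (z - 8)/(z + 64) = -1 + (-8 + z)/(64 + z))
P(M(5)) + K = -72/(64 - 63) + 118 = -72/1 + 118 = -72*1 + 118 = -72 + 118 = 46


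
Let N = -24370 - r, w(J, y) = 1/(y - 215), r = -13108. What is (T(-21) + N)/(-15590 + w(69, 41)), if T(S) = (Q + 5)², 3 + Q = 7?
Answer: 1945494/2712661 ≈ 0.71719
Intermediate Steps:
Q = 4 (Q = -3 + 7 = 4)
T(S) = 81 (T(S) = (4 + 5)² = 9² = 81)
w(J, y) = 1/(-215 + y)
N = -11262 (N = -24370 - 1*(-13108) = -24370 + 13108 = -11262)
(T(-21) + N)/(-15590 + w(69, 41)) = (81 - 11262)/(-15590 + 1/(-215 + 41)) = -11181/(-15590 + 1/(-174)) = -11181/(-15590 - 1/174) = -11181/(-2712661/174) = -11181*(-174/2712661) = 1945494/2712661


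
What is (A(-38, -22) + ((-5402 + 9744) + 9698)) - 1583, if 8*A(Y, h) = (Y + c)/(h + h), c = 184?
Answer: 2192359/176 ≈ 12457.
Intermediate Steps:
A(Y, h) = (184 + Y)/(16*h) (A(Y, h) = ((Y + 184)/(h + h))/8 = ((184 + Y)/((2*h)))/8 = ((184 + Y)*(1/(2*h)))/8 = ((184 + Y)/(2*h))/8 = (184 + Y)/(16*h))
(A(-38, -22) + ((-5402 + 9744) + 9698)) - 1583 = ((1/16)*(184 - 38)/(-22) + ((-5402 + 9744) + 9698)) - 1583 = ((1/16)*(-1/22)*146 + (4342 + 9698)) - 1583 = (-73/176 + 14040) - 1583 = 2470967/176 - 1583 = 2192359/176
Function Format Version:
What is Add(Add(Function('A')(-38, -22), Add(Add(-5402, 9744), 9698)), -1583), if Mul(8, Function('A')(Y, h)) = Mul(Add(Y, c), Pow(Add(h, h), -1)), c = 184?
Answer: Rational(2192359, 176) ≈ 12457.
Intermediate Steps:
Function('A')(Y, h) = Mul(Rational(1, 16), Pow(h, -1), Add(184, Y)) (Function('A')(Y, h) = Mul(Rational(1, 8), Mul(Add(Y, 184), Pow(Add(h, h), -1))) = Mul(Rational(1, 8), Mul(Add(184, Y), Pow(Mul(2, h), -1))) = Mul(Rational(1, 8), Mul(Add(184, Y), Mul(Rational(1, 2), Pow(h, -1)))) = Mul(Rational(1, 8), Mul(Rational(1, 2), Pow(h, -1), Add(184, Y))) = Mul(Rational(1, 16), Pow(h, -1), Add(184, Y)))
Add(Add(Function('A')(-38, -22), Add(Add(-5402, 9744), 9698)), -1583) = Add(Add(Mul(Rational(1, 16), Pow(-22, -1), Add(184, -38)), Add(Add(-5402, 9744), 9698)), -1583) = Add(Add(Mul(Rational(1, 16), Rational(-1, 22), 146), Add(4342, 9698)), -1583) = Add(Add(Rational(-73, 176), 14040), -1583) = Add(Rational(2470967, 176), -1583) = Rational(2192359, 176)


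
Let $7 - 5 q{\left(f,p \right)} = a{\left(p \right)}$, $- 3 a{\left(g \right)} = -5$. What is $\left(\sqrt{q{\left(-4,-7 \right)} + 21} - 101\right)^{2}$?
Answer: $\frac{\left(1515 - \sqrt{4965}\right)^{2}}{225} \approx 9274.2$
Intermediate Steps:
$a{\left(g \right)} = \frac{5}{3}$ ($a{\left(g \right)} = \left(- \frac{1}{3}\right) \left(-5\right) = \frac{5}{3}$)
$q{\left(f,p \right)} = \frac{16}{15}$ ($q{\left(f,p \right)} = \frac{7}{5} - \frac{1}{3} = \frac{16}{15}$)
$\left(\sqrt{q{\left(-4,-7 \right)} + 21} - 101\right)^{2} = \left(\sqrt{\frac{16}{15} + 21} - 101\right)^{2} = \left(\sqrt{\frac{331}{15}} - 101\right)^{2} = \left(\frac{\sqrt{4965}}{15} - 101\right)^{2} = \left(-101 + \frac{\sqrt{4965}}{15}\right)^{2}$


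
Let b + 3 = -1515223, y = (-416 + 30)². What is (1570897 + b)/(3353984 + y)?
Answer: 18557/1167660 ≈ 0.015892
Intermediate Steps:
y = 148996 (y = (-386)² = 148996)
b = -1515226 (b = -3 - 1515223 = -1515226)
(1570897 + b)/(3353984 + y) = (1570897 - 1515226)/(3353984 + 148996) = 55671/3502980 = 55671*(1/3502980) = 18557/1167660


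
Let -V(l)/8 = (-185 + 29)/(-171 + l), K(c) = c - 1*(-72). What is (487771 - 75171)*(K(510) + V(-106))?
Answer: 66001971600/277 ≈ 2.3827e+8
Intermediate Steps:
K(c) = 72 + c (K(c) = c + 72 = 72 + c)
V(l) = 1248/(-171 + l) (V(l) = -8*(-185 + 29)/(-171 + l) = -(-1248)/(-171 + l) = 1248/(-171 + l))
(487771 - 75171)*(K(510) + V(-106)) = (487771 - 75171)*((72 + 510) + 1248/(-171 - 106)) = 412600*(582 + 1248/(-277)) = 412600*(582 + 1248*(-1/277)) = 412600*(582 - 1248/277) = 412600*(159966/277) = 66001971600/277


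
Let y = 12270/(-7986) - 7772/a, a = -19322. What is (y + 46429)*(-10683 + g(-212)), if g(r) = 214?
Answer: -6250058147121340/12858791 ≈ -4.8605e+8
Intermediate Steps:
y = -14584479/12858791 (y = 12270/(-7986) - 7772/(-19322) = 12270*(-1/7986) - 7772*(-1/19322) = -2045/1331 + 3886/9661 = -14584479/12858791 ≈ -1.1342)
(y + 46429)*(-10683 + g(-212)) = (-14584479/12858791 + 46429)*(-10683 + 214) = (597006222860/12858791)*(-10469) = -6250058147121340/12858791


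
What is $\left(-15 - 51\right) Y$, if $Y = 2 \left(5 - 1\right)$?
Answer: $-528$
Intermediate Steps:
$Y = 8$ ($Y = 2 \left(5 - 1\right) = 2 \cdot 4 = 8$)
$\left(-15 - 51\right) Y = \left(-15 - 51\right) 8 = \left(-66\right) 8 = -528$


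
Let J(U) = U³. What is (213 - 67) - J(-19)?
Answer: 7005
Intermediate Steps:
(213 - 67) - J(-19) = (213 - 67) - 1*(-19)³ = 146 - 1*(-6859) = 146 + 6859 = 7005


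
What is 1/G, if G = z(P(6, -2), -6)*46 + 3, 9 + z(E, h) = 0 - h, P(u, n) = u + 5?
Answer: -1/135 ≈ -0.0074074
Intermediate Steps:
P(u, n) = 5 + u
z(E, h) = -9 - h (z(E, h) = -9 + (0 - h) = -9 - h)
G = -135 (G = (-9 - 1*(-6))*46 + 3 = (-9 + 6)*46 + 3 = -3*46 + 3 = -138 + 3 = -135)
1/G = 1/(-135) = -1/135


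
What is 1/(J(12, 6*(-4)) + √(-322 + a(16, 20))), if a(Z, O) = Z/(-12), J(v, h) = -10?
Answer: -3/127 - I*√2910/1270 ≈ -0.023622 - 0.042476*I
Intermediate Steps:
a(Z, O) = -Z/12 (a(Z, O) = Z*(-1/12) = -Z/12)
1/(J(12, 6*(-4)) + √(-322 + a(16, 20))) = 1/(-10 + √(-322 - 1/12*16)) = 1/(-10 + √(-322 - 4/3)) = 1/(-10 + √(-970/3)) = 1/(-10 + I*√2910/3)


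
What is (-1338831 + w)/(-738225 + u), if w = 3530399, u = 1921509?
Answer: 547892/295821 ≈ 1.8521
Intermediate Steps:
(-1338831 + w)/(-738225 + u) = (-1338831 + 3530399)/(-738225 + 1921509) = 2191568/1183284 = 2191568*(1/1183284) = 547892/295821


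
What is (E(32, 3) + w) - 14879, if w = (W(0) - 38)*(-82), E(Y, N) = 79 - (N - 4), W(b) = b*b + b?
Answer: -11683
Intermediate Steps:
W(b) = b + b**2 (W(b) = b**2 + b = b + b**2)
E(Y, N) = 83 - N (E(Y, N) = 79 - (-4 + N) = 79 + (4 - N) = 83 - N)
w = 3116 (w = (0*(1 + 0) - 38)*(-82) = (0*1 - 38)*(-82) = (0 - 38)*(-82) = -38*(-82) = 3116)
(E(32, 3) + w) - 14879 = ((83 - 1*3) + 3116) - 14879 = ((83 - 3) + 3116) - 14879 = (80 + 3116) - 14879 = 3196 - 14879 = -11683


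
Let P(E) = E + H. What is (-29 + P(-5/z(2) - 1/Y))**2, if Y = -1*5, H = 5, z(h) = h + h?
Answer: 251001/400 ≈ 627.50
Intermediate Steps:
z(h) = 2*h
Y = -5
P(E) = 5 + E (P(E) = E + 5 = 5 + E)
(-29 + P(-5/z(2) - 1/Y))**2 = (-29 + (5 + (-5/(2*2) - 1/(-5))))**2 = (-29 + (5 + (-5/4 - 1*(-1/5))))**2 = (-29 + (5 + (-5*1/4 + 1/5)))**2 = (-29 + (5 + (-5/4 + 1/5)))**2 = (-29 + (5 - 21/20))**2 = (-29 + 79/20)**2 = (-501/20)**2 = 251001/400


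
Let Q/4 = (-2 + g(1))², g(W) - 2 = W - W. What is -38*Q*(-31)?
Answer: 0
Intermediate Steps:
g(W) = 2 (g(W) = 2 + (W - W) = 2 + 0 = 2)
Q = 0 (Q = 4*(-2 + 2)² = 4*0² = 4*0 = 0)
-38*Q*(-31) = -38*0*(-31) = 0*(-31) = 0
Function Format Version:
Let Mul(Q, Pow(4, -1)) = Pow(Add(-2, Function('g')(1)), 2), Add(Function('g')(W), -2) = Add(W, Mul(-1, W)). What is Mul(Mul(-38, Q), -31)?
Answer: 0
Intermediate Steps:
Function('g')(W) = 2 (Function('g')(W) = Add(2, Add(W, Mul(-1, W))) = Add(2, 0) = 2)
Q = 0 (Q = Mul(4, Pow(Add(-2, 2), 2)) = Mul(4, Pow(0, 2)) = Mul(4, 0) = 0)
Mul(Mul(-38, Q), -31) = Mul(Mul(-38, 0), -31) = Mul(0, -31) = 0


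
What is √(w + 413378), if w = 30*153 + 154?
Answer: 9*√5162 ≈ 646.62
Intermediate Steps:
w = 4744 (w = 4590 + 154 = 4744)
√(w + 413378) = √(4744 + 413378) = √418122 = 9*√5162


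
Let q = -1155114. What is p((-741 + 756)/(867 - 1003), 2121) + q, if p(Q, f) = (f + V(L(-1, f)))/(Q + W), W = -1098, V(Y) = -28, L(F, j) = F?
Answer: -172508474750/149343 ≈ -1.1551e+6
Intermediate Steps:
p(Q, f) = (-28 + f)/(-1098 + Q) (p(Q, f) = (f - 28)/(Q - 1098) = (-28 + f)/(-1098 + Q))
p((-741 + 756)/(867 - 1003), 2121) + q = (-28 + 2121)/(-1098 + (-741 + 756)/(867 - 1003)) - 1155114 = 2093/(-1098 + 15/(-136)) - 1155114 = 2093/(-1098 + 15*(-1/136)) - 1155114 = 2093/(-1098 - 15/136) - 1155114 = 2093/(-149343/136) - 1155114 = -136/149343*2093 - 1155114 = -284648/149343 - 1155114 = -172508474750/149343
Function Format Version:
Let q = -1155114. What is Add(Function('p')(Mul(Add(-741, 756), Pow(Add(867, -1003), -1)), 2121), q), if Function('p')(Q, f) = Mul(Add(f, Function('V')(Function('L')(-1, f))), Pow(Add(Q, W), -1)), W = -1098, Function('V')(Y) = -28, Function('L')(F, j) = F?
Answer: Rational(-172508474750, 149343) ≈ -1.1551e+6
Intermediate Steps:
Function('p')(Q, f) = Mul(Pow(Add(-1098, Q), -1), Add(-28, f)) (Function('p')(Q, f) = Mul(Add(f, -28), Pow(Add(Q, -1098), -1)) = Mul(Add(-28, f), Pow(Add(-1098, Q), -1)) = Mul(Pow(Add(-1098, Q), -1), Add(-28, f)))
Add(Function('p')(Mul(Add(-741, 756), Pow(Add(867, -1003), -1)), 2121), q) = Add(Mul(Pow(Add(-1098, Mul(Add(-741, 756), Pow(Add(867, -1003), -1))), -1), Add(-28, 2121)), -1155114) = Add(Mul(Pow(Add(-1098, Mul(15, Pow(-136, -1))), -1), 2093), -1155114) = Add(Mul(Pow(Add(-1098, Mul(15, Rational(-1, 136))), -1), 2093), -1155114) = Add(Mul(Pow(Add(-1098, Rational(-15, 136)), -1), 2093), -1155114) = Add(Mul(Pow(Rational(-149343, 136), -1), 2093), -1155114) = Add(Mul(Rational(-136, 149343), 2093), -1155114) = Add(Rational(-284648, 149343), -1155114) = Rational(-172508474750, 149343)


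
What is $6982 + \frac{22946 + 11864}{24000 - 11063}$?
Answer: $\frac{90360944}{12937} \approx 6984.7$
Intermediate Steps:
$6982 + \frac{22946 + 11864}{24000 - 11063} = 6982 + \frac{34810}{24000 - 11063} = 6982 + \frac{34810}{12937} = \frac{90360944}{12937}$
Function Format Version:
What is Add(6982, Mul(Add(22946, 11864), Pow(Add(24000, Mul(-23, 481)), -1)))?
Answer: Rational(90360944, 12937) ≈ 6984.7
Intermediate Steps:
Add(6982, Mul(Add(22946, 11864), Pow(Add(24000, Mul(-23, 481)), -1))) = Add(6982, Mul(34810, Pow(Add(24000, -11063), -1))) = Add(6982, Mul(34810, Pow(12937, -1))) = Add(6982, Mul(34810, Rational(1, 12937))) = Add(6982, Rational(34810, 12937)) = Rational(90360944, 12937)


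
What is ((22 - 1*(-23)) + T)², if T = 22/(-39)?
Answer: 3003289/1521 ≈ 1974.5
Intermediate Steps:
T = -22/39 (T = 22*(-1/39) = -22/39 ≈ -0.56410)
((22 - 1*(-23)) + T)² = ((22 - 1*(-23)) - 22/39)² = ((22 + 23) - 22/39)² = (45 - 22/39)² = (1733/39)² = 3003289/1521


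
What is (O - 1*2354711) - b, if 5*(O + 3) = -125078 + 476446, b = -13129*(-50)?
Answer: -14704452/5 ≈ -2.9409e+6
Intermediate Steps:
b = 656450
O = 351353/5 (O = -3 + (-125078 + 476446)/5 = -3 + (1/5)*351368 = -3 + 351368/5 = 351353/5 ≈ 70271.)
(O - 1*2354711) - b = (351353/5 - 1*2354711) - 1*656450 = (351353/5 - 2354711) - 656450 = -11422202/5 - 656450 = -14704452/5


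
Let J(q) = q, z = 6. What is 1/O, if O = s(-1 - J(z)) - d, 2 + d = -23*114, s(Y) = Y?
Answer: 1/2617 ≈ 0.00038212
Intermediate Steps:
d = -2624 (d = -2 - 23*114 = -2 - 2622 = -2624)
O = 2617 (O = (-1 - 1*6) - 1*(-2624) = (-1 - 6) + 2624 = -7 + 2624 = 2617)
1/O = 1/2617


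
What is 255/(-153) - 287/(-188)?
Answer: -79/564 ≈ -0.14007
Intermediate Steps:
255/(-153) - 287/(-188) = 255*(-1/153) - 287*(-1/188) = -5/3 + 287/188 = -79/564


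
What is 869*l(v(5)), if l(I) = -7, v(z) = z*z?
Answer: -6083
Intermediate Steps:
v(z) = z²
869*l(v(5)) = 869*(-7) = -6083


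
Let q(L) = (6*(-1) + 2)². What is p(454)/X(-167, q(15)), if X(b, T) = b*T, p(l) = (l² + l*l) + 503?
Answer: -412735/2672 ≈ -154.47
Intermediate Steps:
p(l) = 503 + 2*l² (p(l) = (l² + l²) + 503 = 2*l² + 503 = 503 + 2*l²)
q(L) = 16 (q(L) = (-6 + 2)² = (-4)² = 16)
X(b, T) = T*b
p(454)/X(-167, q(15)) = (503 + 2*454²)/((16*(-167))) = (503 + 2*206116)/(-2672) = (503 + 412232)*(-1/2672) = 412735*(-1/2672) = -412735/2672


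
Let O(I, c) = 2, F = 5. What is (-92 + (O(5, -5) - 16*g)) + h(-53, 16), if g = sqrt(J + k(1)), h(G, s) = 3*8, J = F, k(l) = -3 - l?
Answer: -82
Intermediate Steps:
J = 5
h(G, s) = 24
g = 1 (g = sqrt(5 + (-3 - 1*1)) = sqrt(5 + (-3 - 1)) = sqrt(5 - 4) = sqrt(1) = 1)
(-92 + (O(5, -5) - 16*g)) + h(-53, 16) = (-92 + (2 - 16*1)) + 24 = (-92 + (2 - 16)) + 24 = (-92 - 14) + 24 = -106 + 24 = -82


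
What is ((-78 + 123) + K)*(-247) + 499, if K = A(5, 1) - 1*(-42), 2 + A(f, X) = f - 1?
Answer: -21484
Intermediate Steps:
A(f, X) = -3 + f (A(f, X) = -2 + (f - 1) = -2 + (-1 + f) = -3 + f)
K = 44 (K = (-3 + 5) - 1*(-42) = 2 + 42 = 44)
((-78 + 123) + K)*(-247) + 499 = ((-78 + 123) + 44)*(-247) + 499 = (45 + 44)*(-247) + 499 = 89*(-247) + 499 = -21983 + 499 = -21484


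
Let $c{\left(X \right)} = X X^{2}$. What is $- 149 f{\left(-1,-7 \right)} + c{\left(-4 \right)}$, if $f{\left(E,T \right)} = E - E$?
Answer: $-64$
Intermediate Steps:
$f{\left(E,T \right)} = 0$
$c{\left(X \right)} = X^{3}$
$- 149 f{\left(-1,-7 \right)} + c{\left(-4 \right)} = \left(-149\right) 0 + \left(-4\right)^{3} = 0 - 64 = -64$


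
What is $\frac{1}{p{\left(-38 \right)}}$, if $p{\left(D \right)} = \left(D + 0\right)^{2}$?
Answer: $\frac{1}{1444} \approx 0.00069252$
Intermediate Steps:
$p{\left(D \right)} = D^{2}$
$\frac{1}{p{\left(-38 \right)}} = \frac{1}{\left(-38\right)^{2}} = \frac{1}{1444}$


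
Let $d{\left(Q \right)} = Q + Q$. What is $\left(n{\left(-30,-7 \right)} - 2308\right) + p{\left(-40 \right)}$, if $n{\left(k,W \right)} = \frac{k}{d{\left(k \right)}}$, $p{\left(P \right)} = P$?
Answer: $- \frac{4695}{2} \approx -2347.5$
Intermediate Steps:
$d{\left(Q \right)} = 2 Q$
$n{\left(k,W \right)} = \frac{1}{2}$ ($n{\left(k,W \right)} = \frac{k}{2 k} = k \frac{1}{2 k} = \frac{1}{2}$)
$\left(n{\left(-30,-7 \right)} - 2308\right) + p{\left(-40 \right)} = \left(\frac{1}{2} - 2308\right) - 40 = - \frac{4615}{2} - 40 = - \frac{4695}{2}$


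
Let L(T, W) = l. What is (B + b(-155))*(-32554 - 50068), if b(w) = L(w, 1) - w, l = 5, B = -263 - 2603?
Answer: 223575132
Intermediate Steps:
B = -2866
L(T, W) = 5
b(w) = 5 - w
(B + b(-155))*(-32554 - 50068) = (-2866 + (5 - 1*(-155)))*(-32554 - 50068) = (-2866 + (5 + 155))*(-82622) = (-2866 + 160)*(-82622) = -2706*(-82622) = 223575132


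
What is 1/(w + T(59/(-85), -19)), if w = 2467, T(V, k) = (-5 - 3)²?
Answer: 1/2531 ≈ 0.00039510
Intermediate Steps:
T(V, k) = 64 (T(V, k) = (-8)² = 64)
1/(w + T(59/(-85), -19)) = 1/(2467 + 64) = 1/2531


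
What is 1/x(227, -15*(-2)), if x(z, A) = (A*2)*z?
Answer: 1/13620 ≈ 7.3421e-5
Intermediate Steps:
x(z, A) = 2*A*z (x(z, A) = (2*A)*z = 2*A*z)
1/x(227, -15*(-2)) = 1/(2*(-15*(-2))*227) = 1/(2*30*227) = 1/13620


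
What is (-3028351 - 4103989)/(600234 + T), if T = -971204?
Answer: 713234/37097 ≈ 19.226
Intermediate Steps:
(-3028351 - 4103989)/(600234 + T) = (-3028351 - 4103989)/(600234 - 971204) = -7132340/(-370970) = -7132340*(-1/370970) = 713234/37097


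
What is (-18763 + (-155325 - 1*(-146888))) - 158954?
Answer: -186154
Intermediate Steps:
(-18763 + (-155325 - 1*(-146888))) - 158954 = (-18763 + (-155325 + 146888)) - 158954 = (-18763 - 8437) - 158954 = -27200 - 158954 = -186154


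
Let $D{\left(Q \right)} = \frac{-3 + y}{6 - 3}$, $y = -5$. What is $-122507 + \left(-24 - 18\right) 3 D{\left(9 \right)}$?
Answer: $-122171$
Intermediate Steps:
$D{\left(Q \right)} = - \frac{8}{3}$ ($D{\left(Q \right)} = \frac{-3 - 5}{6 - 3} = - \frac{8}{3}$)
$-122507 + \left(-24 - 18\right) 3 D{\left(9 \right)} = -122507 + \left(-24 - 18\right) 3 \left(- \frac{8}{3}\right) = -122507 + \left(-42\right) 3 \left(- \frac{8}{3}\right) = -122507 - -336 = -122507 + 336 = -122171$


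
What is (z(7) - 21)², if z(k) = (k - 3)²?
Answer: 25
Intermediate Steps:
z(k) = (-3 + k)²
(z(7) - 21)² = ((-3 + 7)² - 21)² = (4² - 21)² = (16 - 21)² = (-5)² = 25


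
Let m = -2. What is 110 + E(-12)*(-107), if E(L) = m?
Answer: 324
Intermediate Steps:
E(L) = -2
110 + E(-12)*(-107) = 110 - 2*(-107) = 110 + 214 = 324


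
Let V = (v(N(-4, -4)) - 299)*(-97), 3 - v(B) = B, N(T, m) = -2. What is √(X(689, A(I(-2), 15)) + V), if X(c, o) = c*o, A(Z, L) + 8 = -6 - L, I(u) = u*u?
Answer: √8537 ≈ 92.396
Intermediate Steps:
v(B) = 3 - B
I(u) = u²
A(Z, L) = -14 - L (A(Z, L) = -8 + (-6 - L) = -14 - L)
V = 28518 (V = ((3 - 1*(-2)) - 299)*(-97) = ((3 + 2) - 299)*(-97) = (5 - 299)*(-97) = -294*(-97) = 28518)
√(X(689, A(I(-2), 15)) + V) = √(689*(-14 - 1*15) + 28518) = √(689*(-14 - 15) + 28518) = √(689*(-29) + 28518) = √(-19981 + 28518) = √8537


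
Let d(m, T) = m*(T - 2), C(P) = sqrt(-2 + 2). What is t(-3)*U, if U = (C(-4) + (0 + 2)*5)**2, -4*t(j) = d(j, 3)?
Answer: 75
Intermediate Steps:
C(P) = 0 (C(P) = sqrt(0) = 0)
d(m, T) = m*(-2 + T)
t(j) = -j/4 (t(j) = -j*(-2 + 3)/4 = -j/4)
U = 100 (U = (0 + (0 + 2)*5)**2 = (0 + 2*5)**2 = (0 + 10)**2 = 10**2 = 100)
t(-3)*U = -1/4*(-3)*100 = (3/4)*100 = 75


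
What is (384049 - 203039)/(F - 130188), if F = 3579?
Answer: -181010/126609 ≈ -1.4297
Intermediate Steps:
(384049 - 203039)/(F - 130188) = (384049 - 203039)/(3579 - 130188) = 181010/(-126609) = 181010*(-1/126609) = -181010/126609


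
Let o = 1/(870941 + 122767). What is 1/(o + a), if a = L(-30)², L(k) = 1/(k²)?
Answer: 2484270000/5567 ≈ 4.4625e+5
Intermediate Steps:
L(k) = k⁻²
a = 1/810000 (a = ((-30)⁻²)² = (1/900)² = 1/810000 ≈ 1.2346e-6)
o = 1/993708 ≈ 1.0063e-6
1/(o + a) = 1/(1/993708 + 1/810000) = 1/(5567/2484270000) = 2484270000/5567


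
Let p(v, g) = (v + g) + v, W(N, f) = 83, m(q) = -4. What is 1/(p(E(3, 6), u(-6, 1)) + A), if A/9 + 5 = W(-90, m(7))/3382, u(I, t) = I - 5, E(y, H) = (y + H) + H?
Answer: -3382/87185 ≈ -0.038791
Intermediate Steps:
E(y, H) = y + 2*H (E(y, H) = (H + y) + H = y + 2*H)
u(I, t) = -5 + I
A = -151443/3382 (A = -45 + 9*(83/3382) = -45 + 747/3382 = -151443/3382 ≈ -44.779)
p(v, g) = g + 2*v (p(v, g) = (g + v) + v = g + 2*v)
1/(p(E(3, 6), u(-6, 1)) + A) = 1/(((-5 - 6) + 2*(3 + 2*6)) - 151443/3382) = 1/((-11 + 2*(3 + 12)) - 151443/3382) = 1/((-11 + 2*15) - 151443/3382) = 1/((-11 + 30) - 151443/3382) = 1/(19 - 151443/3382) = 1/(-87185/3382) = -3382/87185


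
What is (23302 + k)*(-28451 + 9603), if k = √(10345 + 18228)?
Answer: -439196096 - 18848*√28573 ≈ -4.4238e+8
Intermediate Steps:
k = √28573 ≈ 169.04
(23302 + k)*(-28451 + 9603) = (23302 + √28573)*(-28451 + 9603) = (23302 + √28573)*(-18848) = -439196096 - 18848*√28573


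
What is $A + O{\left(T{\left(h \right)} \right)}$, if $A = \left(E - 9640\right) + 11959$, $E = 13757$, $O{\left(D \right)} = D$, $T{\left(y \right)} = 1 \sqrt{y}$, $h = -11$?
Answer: $16076 + i \sqrt{11} \approx 16076.0 + 3.3166 i$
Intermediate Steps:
$T{\left(y \right)} = \sqrt{y}$
$A = 16076$ ($A = \left(13757 - 9640\right) + 11959 = 4117 + 11959 = 16076$)
$A + O{\left(T{\left(h \right)} \right)} = 16076 + \sqrt{-11} = 16076 + i \sqrt{11}$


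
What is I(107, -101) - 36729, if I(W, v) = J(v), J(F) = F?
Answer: -36830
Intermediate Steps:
I(W, v) = v
I(107, -101) - 36729 = -101 - 36729 = -36830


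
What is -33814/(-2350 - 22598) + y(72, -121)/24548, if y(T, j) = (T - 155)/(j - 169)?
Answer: 5470937081/4036427640 ≈ 1.3554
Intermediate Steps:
y(T, j) = (-155 + T)/(-169 + j)
-33814/(-2350 - 22598) + y(72, -121)/24548 = -33814/(-2350 - 22598) + ((-155 + 72)/(-169 - 121))/24548 = -33814/(-24948) + (-83/(-290))*(1/24548) = -33814*(-1/24948) - 1/290*(-83)*(1/24548) = 1537/1134 + (83/290)*(1/24548) = 1537/1134 + 83/7118920 = 5470937081/4036427640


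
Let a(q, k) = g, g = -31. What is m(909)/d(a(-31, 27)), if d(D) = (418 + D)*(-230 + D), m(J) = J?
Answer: -101/11223 ≈ -0.0089994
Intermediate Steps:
a(q, k) = -31
d(D) = (-230 + D)*(418 + D)
m(909)/d(a(-31, 27)) = 909/(-96140 + (-31)² + 188*(-31)) = 909/(-96140 + 961 - 5828) = 909/(-101007) = 909*(-1/101007) = -101/11223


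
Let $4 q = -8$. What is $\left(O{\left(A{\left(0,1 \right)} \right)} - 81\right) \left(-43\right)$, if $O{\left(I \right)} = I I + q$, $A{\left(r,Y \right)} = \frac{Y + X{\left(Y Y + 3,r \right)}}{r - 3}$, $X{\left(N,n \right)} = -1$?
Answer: $3569$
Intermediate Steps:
$q = -2$ ($q = \frac{1}{4} \left(-8\right) = -2$)
$A{\left(r,Y \right)} = \frac{-1 + Y}{-3 + r}$ ($A{\left(r,Y \right)} = \frac{Y - 1}{r - 3} = \frac{-1 + Y}{-3 + r}$)
$O{\left(I \right)} = -2 + I^{2}$ ($O{\left(I \right)} = I I - 2 = I^{2} - 2 = -2 + I^{2}$)
$\left(O{\left(A{\left(0,1 \right)} \right)} - 81\right) \left(-43\right) = \left(\left(-2 + \left(\frac{-1 + 1}{-3 + 0}\right)^{2}\right) - 81\right) \left(-43\right) = \left(\left(-2 + \left(\frac{1}{-3} \cdot 0\right)^{2}\right) - 81\right) \left(-43\right) = \left(\left(-2 + \left(\left(- \frac{1}{3}\right) 0\right)^{2}\right) - 81\right) \left(-43\right) = \left(\left(-2 + 0^{2}\right) - 81\right) \left(-43\right) = \left(\left(-2 + 0\right) - 81\right) \left(-43\right) = \left(-2 - 81\right) \left(-43\right) = \left(-83\right) \left(-43\right) = 3569$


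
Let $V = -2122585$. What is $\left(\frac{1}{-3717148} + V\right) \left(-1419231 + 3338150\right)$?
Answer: $- \frac{15140199118598344939}{3717148} \approx -4.0731 \cdot 10^{12}$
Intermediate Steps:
$\left(\frac{1}{-3717148} + V\right) \left(-1419231 + 3338150\right) = \left(\frac{1}{-3717148} - 2122585\right) \left(-1419231 + 3338150\right) = \left(- \frac{1}{3717148} - 2122585\right) 1918919 = \left(- \frac{7889962587581}{3717148}\right) 1918919 = - \frac{15140199118598344939}{3717148}$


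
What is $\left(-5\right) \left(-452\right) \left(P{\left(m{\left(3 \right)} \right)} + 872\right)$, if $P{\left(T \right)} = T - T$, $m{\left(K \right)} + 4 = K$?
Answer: $1970720$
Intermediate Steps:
$m{\left(K \right)} = -4 + K$
$P{\left(T \right)} = 0$
$\left(-5\right) \left(-452\right) \left(P{\left(m{\left(3 \right)} \right)} + 872\right) = \left(-5\right) \left(-452\right) \left(0 + 872\right) = 2260 \cdot 872 = 1970720$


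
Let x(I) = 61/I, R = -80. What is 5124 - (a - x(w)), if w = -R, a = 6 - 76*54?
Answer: 737821/80 ≈ 9222.8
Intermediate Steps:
a = -4098 (a = 6 - 4104 = -4098)
w = 80 (w = -1*(-80) = 80)
5124 - (a - x(w)) = 5124 - (-4098 - 61/80) = 5124 - 1*(-327901/80) = 5124 + 327901/80 = 737821/80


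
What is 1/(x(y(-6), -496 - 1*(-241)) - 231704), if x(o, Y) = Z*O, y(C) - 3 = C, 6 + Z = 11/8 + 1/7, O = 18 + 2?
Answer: -14/3245111 ≈ -4.3142e-6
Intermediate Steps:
O = 20
Z = -251/56 (Z = -6 + (11/8 + 1/7) = -6 + 85/56 = -251/56 ≈ -4.4821)
y(C) = 3 + C
x(o, Y) = -1255/14 (x(o, Y) = -251/56*20 = -1255/14)
1/(x(y(-6), -496 - 1*(-241)) - 231704) = 1/(-1255/14 - 231704) = 1/(-3245111/14) = -14/3245111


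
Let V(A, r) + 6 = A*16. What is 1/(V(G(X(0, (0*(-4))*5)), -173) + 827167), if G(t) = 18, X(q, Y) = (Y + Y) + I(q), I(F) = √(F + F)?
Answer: 1/827449 ≈ 1.2085e-6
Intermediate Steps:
I(F) = √2*√F (I(F) = √(2*F) = √2*√F)
X(q, Y) = 2*Y + √2*√q (X(q, Y) = (Y + Y) + √2*√q = 2*Y + √2*√q)
V(A, r) = -6 + 16*A (V(A, r) = -6 + A*16 = -6 + 16*A)
1/(V(G(X(0, (0*(-4))*5)), -173) + 827167) = 1/((-6 + 16*18) + 827167) = 1/((-6 + 288) + 827167) = 1/(282 + 827167) = 1/827449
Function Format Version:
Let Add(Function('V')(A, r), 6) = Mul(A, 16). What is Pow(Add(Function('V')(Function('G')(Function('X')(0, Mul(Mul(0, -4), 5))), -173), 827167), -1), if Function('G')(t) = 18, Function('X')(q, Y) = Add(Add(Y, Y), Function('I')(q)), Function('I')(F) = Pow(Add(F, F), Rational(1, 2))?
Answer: Rational(1, 827449) ≈ 1.2085e-6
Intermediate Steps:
Function('I')(F) = Mul(Pow(2, Rational(1, 2)), Pow(F, Rational(1, 2))) (Function('I')(F) = Pow(Mul(2, F), Rational(1, 2)) = Mul(Pow(2, Rational(1, 2)), Pow(F, Rational(1, 2))))
Function('X')(q, Y) = Add(Mul(2, Y), Mul(Pow(2, Rational(1, 2)), Pow(q, Rational(1, 2)))) (Function('X')(q, Y) = Add(Add(Y, Y), Mul(Pow(2, Rational(1, 2)), Pow(q, Rational(1, 2)))) = Add(Mul(2, Y), Mul(Pow(2, Rational(1, 2)), Pow(q, Rational(1, 2)))))
Function('V')(A, r) = Add(-6, Mul(16, A)) (Function('V')(A, r) = Add(-6, Mul(A, 16)) = Add(-6, Mul(16, A)))
Pow(Add(Function('V')(Function('G')(Function('X')(0, Mul(Mul(0, -4), 5))), -173), 827167), -1) = Pow(Add(Add(-6, Mul(16, 18)), 827167), -1) = Pow(Add(Add(-6, 288), 827167), -1) = Pow(Add(282, 827167), -1) = Pow(827449, -1) = Rational(1, 827449)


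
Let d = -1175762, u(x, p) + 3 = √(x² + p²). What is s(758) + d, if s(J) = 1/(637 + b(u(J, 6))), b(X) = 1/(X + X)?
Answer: -1096521365178371084/932604869559 - 260*√34/932604869559 ≈ -1.1758e+6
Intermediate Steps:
u(x, p) = -3 + √(p² + x²) (u(x, p) = -3 + √(x² + p²) = -3 + √(p² + x²))
b(X) = 1/(2*X)
s(J) = 1/(637 + 1/(2*(-3 + √(36 + J²)))) (s(J) = 1/(637 + 1/(2*(-3 + √(6² + J²)))) = 1/(637 + 1/(2*(-3 + √(36 + J²)))))
s(758) + d = 2*(-3 + √(36 + 758²))/(-3821 + 1274*√(36 + 758²)) - 1175762 = 2*(-3 + √(36 + 574564))/(-3821 + 1274*√(36 + 574564)) - 1175762 = 2*(-3 + √574600)/(-3821 + 1274*√574600) - 1175762 = 2*(-3 + 130*√34)/(-3821 + 1274*(130*√34)) - 1175762 = 2*(-3 + 130*√34)/(-3821 + 165620*√34) - 1175762 = -1175762 + 2*(-3 + 130*√34)/(-3821 + 165620*√34)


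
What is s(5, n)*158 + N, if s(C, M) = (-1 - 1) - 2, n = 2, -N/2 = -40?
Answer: -552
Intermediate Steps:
N = 80 (N = -2*(-40) = 80)
s(C, M) = -4 (s(C, M) = -2 - 2 = -4)
s(5, n)*158 + N = -4*158 + 80 = -632 + 80 = -552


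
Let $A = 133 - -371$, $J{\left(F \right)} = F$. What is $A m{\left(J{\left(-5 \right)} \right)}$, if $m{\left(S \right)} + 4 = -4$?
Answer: $-4032$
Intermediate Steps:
$m{\left(S \right)} = -8$ ($m{\left(S \right)} = -4 - 4 = -8$)
$A = 504$ ($A = 133 + 371 = 504$)
$A m{\left(J{\left(-5 \right)} \right)} = 504 \left(-8\right) = -4032$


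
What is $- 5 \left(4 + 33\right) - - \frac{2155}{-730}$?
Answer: $- \frac{27441}{146} \approx -187.95$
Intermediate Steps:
$- 5 \left(4 + 33\right) - - \frac{2155}{-730} = \left(-5\right) 37 - \left(-2155\right) \left(- \frac{1}{730}\right) = -185 - \frac{431}{146} = - \frac{27441}{146}$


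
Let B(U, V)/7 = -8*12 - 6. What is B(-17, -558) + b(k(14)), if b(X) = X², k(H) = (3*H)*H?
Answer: 345030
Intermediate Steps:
k(H) = 3*H²
B(U, V) = -714 (B(U, V) = 7*(-8*12 - 6) = 7*(-96 - 6) = 7*(-102) = -714)
B(-17, -558) + b(k(14)) = -714 + (3*14²)² = -714 + (3*196)² = -714 + 588² = -714 + 345744 = 345030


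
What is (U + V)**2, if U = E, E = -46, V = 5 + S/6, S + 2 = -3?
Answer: 63001/36 ≈ 1750.0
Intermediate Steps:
S = -5 (S = -2 - 3 = -5)
V = 25/6 (V = 5 - 5/6 = 25/6 ≈ 4.1667)
U = -46
(U + V)**2 = (-46 + 25/6)**2 = (-251/6)**2 = 63001/36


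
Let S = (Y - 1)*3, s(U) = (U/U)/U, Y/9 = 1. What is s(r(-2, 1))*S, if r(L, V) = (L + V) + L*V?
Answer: -8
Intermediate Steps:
Y = 9 (Y = 9*1 = 9)
r(L, V) = L + V + L*V
s(U) = 1/U
S = 24 (S = (9 - 1)*3 = 8*3 = 24)
s(r(-2, 1))*S = 24/(-2 + 1 - 2*1) = 24/(-2 + 1 - 2) = 24/(-3) = -⅓*24 = -8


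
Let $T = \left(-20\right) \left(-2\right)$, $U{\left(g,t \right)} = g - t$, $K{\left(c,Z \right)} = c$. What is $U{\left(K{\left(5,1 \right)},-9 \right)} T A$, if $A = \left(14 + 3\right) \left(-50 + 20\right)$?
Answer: $-285600$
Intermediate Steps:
$A = -510$ ($A = 17 \left(-30\right) = -510$)
$T = 40$
$U{\left(K{\left(5,1 \right)},-9 \right)} T A = \left(5 - -9\right) 40 \left(-510\right) = \left(5 + 9\right) 40 \left(-510\right) = 14 \cdot 40 \left(-510\right) = 560 \left(-510\right) = -285600$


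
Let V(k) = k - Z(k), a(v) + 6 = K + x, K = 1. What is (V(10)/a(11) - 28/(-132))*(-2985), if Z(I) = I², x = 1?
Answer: -1491505/22 ≈ -67796.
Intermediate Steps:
a(v) = -4 (a(v) = -6 + (1 + 1) = -6 + 2 = -4)
V(k) = k - k²
(V(10)/a(11) - 28/(-132))*(-2985) = ((10*(1 - 1*10))/(-4) - 28/(-132))*(-2985) = ((10*(1 - 10))*(-¼) - 28*(-1/132))*(-2985) = ((10*(-9))*(-¼) + 7/33)*(-2985) = (-90*(-¼) + 7/33)*(-2985) = (45/2 + 7/33)*(-2985) = (1499/66)*(-2985) = -1491505/22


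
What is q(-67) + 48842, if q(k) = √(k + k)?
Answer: 48842 + I*√134 ≈ 48842.0 + 11.576*I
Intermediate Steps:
q(k) = √2*√k (q(k) = √(2*k) = √2*√k)
q(-67) + 48842 = √2*√(-67) + 48842 = √2*(I*√67) + 48842 = I*√134 + 48842 = 48842 + I*√134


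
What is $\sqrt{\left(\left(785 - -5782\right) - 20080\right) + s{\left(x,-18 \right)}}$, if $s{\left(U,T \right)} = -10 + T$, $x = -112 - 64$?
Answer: $i \sqrt{13541} \approx 116.37 i$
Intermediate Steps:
$x = -176$ ($x = -112 - 64 = -176$)
$\sqrt{\left(\left(785 - -5782\right) - 20080\right) + s{\left(x,-18 \right)}} = \sqrt{\left(\left(785 - -5782\right) - 20080\right) - 28} = \sqrt{\left(\left(785 + 5782\right) - 20080\right) - 28} = \sqrt{\left(6567 - 20080\right) - 28} = \sqrt{-13513 - 28} = \sqrt{-13541} = i \sqrt{13541}$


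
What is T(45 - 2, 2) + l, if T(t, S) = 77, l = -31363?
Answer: -31286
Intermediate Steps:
T(45 - 2, 2) + l = 77 - 31363 = -31286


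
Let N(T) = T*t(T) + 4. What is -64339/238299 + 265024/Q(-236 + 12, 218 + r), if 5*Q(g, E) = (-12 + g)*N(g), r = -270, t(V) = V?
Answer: -13471351145/35275639269 ≈ -0.38189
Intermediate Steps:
N(T) = 4 + T² (N(T) = T*T + 4 = T² + 4 = 4 + T²)
Q(g, E) = (-12 + g)*(4 + g²)/5 (Q(g, E) = ((-12 + g)*(4 + g²))/5 = (-12 + g)*(4 + g²)/5)
-64339/238299 + 265024/Q(-236 + 12, 218 + r) = -64339/238299 + 265024/(((-12 + (-236 + 12))*(4 + (-236 + 12)²)/5)) = -64339*1/238299 + 265024/(((-12 - 224)*(4 + (-224)²)/5)) = -64339/238299 + 265024/(((⅕)*(-236)*(4 + 50176))) = -64339/238299 + 265024/(((⅕)*(-236)*50180)) = -64339/238299 + 265024/(-2368496) = -64339/238299 + 265024*(-1/2368496) = -64339/238299 - 16564/148031 = -13471351145/35275639269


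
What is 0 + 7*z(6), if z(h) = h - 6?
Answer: 0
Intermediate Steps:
z(h) = -6 + h
0 + 7*z(6) = 0 + 7*(-6 + 6) = 0 + 7*0 = 0 + 0 = 0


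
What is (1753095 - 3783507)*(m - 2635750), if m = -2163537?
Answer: 9744529916244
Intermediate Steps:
(1753095 - 3783507)*(m - 2635750) = (1753095 - 3783507)*(-2163537 - 2635750) = -2030412*(-4799287) = 9744529916244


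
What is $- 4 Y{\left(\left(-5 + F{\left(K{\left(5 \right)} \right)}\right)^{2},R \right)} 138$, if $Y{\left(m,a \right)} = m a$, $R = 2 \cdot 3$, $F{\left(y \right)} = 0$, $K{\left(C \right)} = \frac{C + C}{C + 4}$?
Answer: $-82800$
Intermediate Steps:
$K{\left(C \right)} = \frac{2 C}{4 + C}$
$R = 6$
$Y{\left(m,a \right)} = a m$
$- 4 Y{\left(\left(-5 + F{\left(K{\left(5 \right)} \right)}\right)^{2},R \right)} 138 = - 4 \cdot 6 \left(-5 + 0\right)^{2} \cdot 138 = - 4 \cdot 6 \left(-5\right)^{2} \cdot 138 = - 4 \cdot 6 \cdot 25 \cdot 138 = \left(-4\right) 150 \cdot 138 = \left(-600\right) 138 = -82800$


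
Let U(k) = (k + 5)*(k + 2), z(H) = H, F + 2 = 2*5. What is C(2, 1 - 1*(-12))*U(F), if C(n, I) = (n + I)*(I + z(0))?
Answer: 25350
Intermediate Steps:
F = 8 (F = -2 + 2*5 = -2 + 10 = 8)
U(k) = (2 + k)*(5 + k) (U(k) = (5 + k)*(2 + k) = (2 + k)*(5 + k))
C(n, I) = I*(I + n) (C(n, I) = (n + I)*(I + 0) = (I + n)*I = I*(I + n))
C(2, 1 - 1*(-12))*U(F) = ((1 - 1*(-12))*((1 - 1*(-12)) + 2))*(10 + 8² + 7*8) = ((1 + 12)*((1 + 12) + 2))*(10 + 64 + 56) = (13*(13 + 2))*130 = (13*15)*130 = 195*130 = 25350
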